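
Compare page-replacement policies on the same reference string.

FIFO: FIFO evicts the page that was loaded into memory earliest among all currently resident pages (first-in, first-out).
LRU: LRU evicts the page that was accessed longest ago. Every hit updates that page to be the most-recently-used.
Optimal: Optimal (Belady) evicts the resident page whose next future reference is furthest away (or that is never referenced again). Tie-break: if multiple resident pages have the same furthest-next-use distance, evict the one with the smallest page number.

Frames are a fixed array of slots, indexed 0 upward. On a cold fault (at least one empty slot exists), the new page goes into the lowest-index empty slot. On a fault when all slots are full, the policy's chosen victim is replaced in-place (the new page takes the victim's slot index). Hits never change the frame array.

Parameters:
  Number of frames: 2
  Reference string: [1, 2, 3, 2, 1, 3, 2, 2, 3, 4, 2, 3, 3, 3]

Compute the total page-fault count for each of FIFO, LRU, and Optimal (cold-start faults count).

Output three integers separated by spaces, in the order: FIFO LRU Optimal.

--- FIFO ---
  step 0: ref 1 -> FAULT, frames=[1,-] (faults so far: 1)
  step 1: ref 2 -> FAULT, frames=[1,2] (faults so far: 2)
  step 2: ref 3 -> FAULT, evict 1, frames=[3,2] (faults so far: 3)
  step 3: ref 2 -> HIT, frames=[3,2] (faults so far: 3)
  step 4: ref 1 -> FAULT, evict 2, frames=[3,1] (faults so far: 4)
  step 5: ref 3 -> HIT, frames=[3,1] (faults so far: 4)
  step 6: ref 2 -> FAULT, evict 3, frames=[2,1] (faults so far: 5)
  step 7: ref 2 -> HIT, frames=[2,1] (faults so far: 5)
  step 8: ref 3 -> FAULT, evict 1, frames=[2,3] (faults so far: 6)
  step 9: ref 4 -> FAULT, evict 2, frames=[4,3] (faults so far: 7)
  step 10: ref 2 -> FAULT, evict 3, frames=[4,2] (faults so far: 8)
  step 11: ref 3 -> FAULT, evict 4, frames=[3,2] (faults so far: 9)
  step 12: ref 3 -> HIT, frames=[3,2] (faults so far: 9)
  step 13: ref 3 -> HIT, frames=[3,2] (faults so far: 9)
  FIFO total faults: 9
--- LRU ---
  step 0: ref 1 -> FAULT, frames=[1,-] (faults so far: 1)
  step 1: ref 2 -> FAULT, frames=[1,2] (faults so far: 2)
  step 2: ref 3 -> FAULT, evict 1, frames=[3,2] (faults so far: 3)
  step 3: ref 2 -> HIT, frames=[3,2] (faults so far: 3)
  step 4: ref 1 -> FAULT, evict 3, frames=[1,2] (faults so far: 4)
  step 5: ref 3 -> FAULT, evict 2, frames=[1,3] (faults so far: 5)
  step 6: ref 2 -> FAULT, evict 1, frames=[2,3] (faults so far: 6)
  step 7: ref 2 -> HIT, frames=[2,3] (faults so far: 6)
  step 8: ref 3 -> HIT, frames=[2,3] (faults so far: 6)
  step 9: ref 4 -> FAULT, evict 2, frames=[4,3] (faults so far: 7)
  step 10: ref 2 -> FAULT, evict 3, frames=[4,2] (faults so far: 8)
  step 11: ref 3 -> FAULT, evict 4, frames=[3,2] (faults so far: 9)
  step 12: ref 3 -> HIT, frames=[3,2] (faults so far: 9)
  step 13: ref 3 -> HIT, frames=[3,2] (faults so far: 9)
  LRU total faults: 9
--- Optimal ---
  step 0: ref 1 -> FAULT, frames=[1,-] (faults so far: 1)
  step 1: ref 2 -> FAULT, frames=[1,2] (faults so far: 2)
  step 2: ref 3 -> FAULT, evict 1, frames=[3,2] (faults so far: 3)
  step 3: ref 2 -> HIT, frames=[3,2] (faults so far: 3)
  step 4: ref 1 -> FAULT, evict 2, frames=[3,1] (faults so far: 4)
  step 5: ref 3 -> HIT, frames=[3,1] (faults so far: 4)
  step 6: ref 2 -> FAULT, evict 1, frames=[3,2] (faults so far: 5)
  step 7: ref 2 -> HIT, frames=[3,2] (faults so far: 5)
  step 8: ref 3 -> HIT, frames=[3,2] (faults so far: 5)
  step 9: ref 4 -> FAULT, evict 3, frames=[4,2] (faults so far: 6)
  step 10: ref 2 -> HIT, frames=[4,2] (faults so far: 6)
  step 11: ref 3 -> FAULT, evict 2, frames=[4,3] (faults so far: 7)
  step 12: ref 3 -> HIT, frames=[4,3] (faults so far: 7)
  step 13: ref 3 -> HIT, frames=[4,3] (faults so far: 7)
  Optimal total faults: 7

Answer: 9 9 7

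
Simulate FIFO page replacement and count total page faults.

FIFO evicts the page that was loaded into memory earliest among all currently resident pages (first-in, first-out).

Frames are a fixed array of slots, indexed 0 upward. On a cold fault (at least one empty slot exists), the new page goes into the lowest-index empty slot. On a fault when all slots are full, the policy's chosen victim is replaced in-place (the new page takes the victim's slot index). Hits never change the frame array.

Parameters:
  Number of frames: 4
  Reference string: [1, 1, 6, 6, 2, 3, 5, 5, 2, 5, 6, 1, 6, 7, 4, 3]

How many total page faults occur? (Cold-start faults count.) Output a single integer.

Step 0: ref 1 → FAULT, frames=[1,-,-,-]
Step 1: ref 1 → HIT, frames=[1,-,-,-]
Step 2: ref 6 → FAULT, frames=[1,6,-,-]
Step 3: ref 6 → HIT, frames=[1,6,-,-]
Step 4: ref 2 → FAULT, frames=[1,6,2,-]
Step 5: ref 3 → FAULT, frames=[1,6,2,3]
Step 6: ref 5 → FAULT (evict 1), frames=[5,6,2,3]
Step 7: ref 5 → HIT, frames=[5,6,2,3]
Step 8: ref 2 → HIT, frames=[5,6,2,3]
Step 9: ref 5 → HIT, frames=[5,6,2,3]
Step 10: ref 6 → HIT, frames=[5,6,2,3]
Step 11: ref 1 → FAULT (evict 6), frames=[5,1,2,3]
Step 12: ref 6 → FAULT (evict 2), frames=[5,1,6,3]
Step 13: ref 7 → FAULT (evict 3), frames=[5,1,6,7]
Step 14: ref 4 → FAULT (evict 5), frames=[4,1,6,7]
Step 15: ref 3 → FAULT (evict 1), frames=[4,3,6,7]
Total faults: 10

Answer: 10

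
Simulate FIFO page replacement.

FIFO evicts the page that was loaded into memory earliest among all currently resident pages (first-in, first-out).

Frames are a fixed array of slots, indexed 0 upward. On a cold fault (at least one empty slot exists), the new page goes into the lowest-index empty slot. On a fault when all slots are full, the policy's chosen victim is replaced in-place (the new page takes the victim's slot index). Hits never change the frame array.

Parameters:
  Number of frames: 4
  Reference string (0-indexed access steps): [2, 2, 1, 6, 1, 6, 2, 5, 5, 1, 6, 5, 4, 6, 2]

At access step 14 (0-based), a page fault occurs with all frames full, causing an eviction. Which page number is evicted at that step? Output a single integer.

Step 0: ref 2 -> FAULT, frames=[2,-,-,-]
Step 1: ref 2 -> HIT, frames=[2,-,-,-]
Step 2: ref 1 -> FAULT, frames=[2,1,-,-]
Step 3: ref 6 -> FAULT, frames=[2,1,6,-]
Step 4: ref 1 -> HIT, frames=[2,1,6,-]
Step 5: ref 6 -> HIT, frames=[2,1,6,-]
Step 6: ref 2 -> HIT, frames=[2,1,6,-]
Step 7: ref 5 -> FAULT, frames=[2,1,6,5]
Step 8: ref 5 -> HIT, frames=[2,1,6,5]
Step 9: ref 1 -> HIT, frames=[2,1,6,5]
Step 10: ref 6 -> HIT, frames=[2,1,6,5]
Step 11: ref 5 -> HIT, frames=[2,1,6,5]
Step 12: ref 4 -> FAULT, evict 2, frames=[4,1,6,5]
Step 13: ref 6 -> HIT, frames=[4,1,6,5]
Step 14: ref 2 -> FAULT, evict 1, frames=[4,2,6,5]
At step 14: evicted page 1

Answer: 1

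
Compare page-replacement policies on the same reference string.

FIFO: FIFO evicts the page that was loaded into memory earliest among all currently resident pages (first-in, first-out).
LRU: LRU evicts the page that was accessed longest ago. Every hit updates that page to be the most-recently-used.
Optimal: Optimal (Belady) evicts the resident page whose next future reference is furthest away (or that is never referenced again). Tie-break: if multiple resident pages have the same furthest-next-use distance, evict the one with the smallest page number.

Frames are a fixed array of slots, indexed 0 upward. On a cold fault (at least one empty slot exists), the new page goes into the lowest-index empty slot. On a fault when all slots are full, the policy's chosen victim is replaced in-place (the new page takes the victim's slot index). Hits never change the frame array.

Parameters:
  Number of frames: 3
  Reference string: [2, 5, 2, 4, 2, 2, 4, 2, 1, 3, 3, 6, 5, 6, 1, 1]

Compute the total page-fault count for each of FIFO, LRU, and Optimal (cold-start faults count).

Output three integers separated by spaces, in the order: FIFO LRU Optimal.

Answer: 8 8 6

Derivation:
--- FIFO ---
  step 0: ref 2 -> FAULT, frames=[2,-,-] (faults so far: 1)
  step 1: ref 5 -> FAULT, frames=[2,5,-] (faults so far: 2)
  step 2: ref 2 -> HIT, frames=[2,5,-] (faults so far: 2)
  step 3: ref 4 -> FAULT, frames=[2,5,4] (faults so far: 3)
  step 4: ref 2 -> HIT, frames=[2,5,4] (faults so far: 3)
  step 5: ref 2 -> HIT, frames=[2,5,4] (faults so far: 3)
  step 6: ref 4 -> HIT, frames=[2,5,4] (faults so far: 3)
  step 7: ref 2 -> HIT, frames=[2,5,4] (faults so far: 3)
  step 8: ref 1 -> FAULT, evict 2, frames=[1,5,4] (faults so far: 4)
  step 9: ref 3 -> FAULT, evict 5, frames=[1,3,4] (faults so far: 5)
  step 10: ref 3 -> HIT, frames=[1,3,4] (faults so far: 5)
  step 11: ref 6 -> FAULT, evict 4, frames=[1,3,6] (faults so far: 6)
  step 12: ref 5 -> FAULT, evict 1, frames=[5,3,6] (faults so far: 7)
  step 13: ref 6 -> HIT, frames=[5,3,6] (faults so far: 7)
  step 14: ref 1 -> FAULT, evict 3, frames=[5,1,6] (faults so far: 8)
  step 15: ref 1 -> HIT, frames=[5,1,6] (faults so far: 8)
  FIFO total faults: 8
--- LRU ---
  step 0: ref 2 -> FAULT, frames=[2,-,-] (faults so far: 1)
  step 1: ref 5 -> FAULT, frames=[2,5,-] (faults so far: 2)
  step 2: ref 2 -> HIT, frames=[2,5,-] (faults so far: 2)
  step 3: ref 4 -> FAULT, frames=[2,5,4] (faults so far: 3)
  step 4: ref 2 -> HIT, frames=[2,5,4] (faults so far: 3)
  step 5: ref 2 -> HIT, frames=[2,5,4] (faults so far: 3)
  step 6: ref 4 -> HIT, frames=[2,5,4] (faults so far: 3)
  step 7: ref 2 -> HIT, frames=[2,5,4] (faults so far: 3)
  step 8: ref 1 -> FAULT, evict 5, frames=[2,1,4] (faults so far: 4)
  step 9: ref 3 -> FAULT, evict 4, frames=[2,1,3] (faults so far: 5)
  step 10: ref 3 -> HIT, frames=[2,1,3] (faults so far: 5)
  step 11: ref 6 -> FAULT, evict 2, frames=[6,1,3] (faults so far: 6)
  step 12: ref 5 -> FAULT, evict 1, frames=[6,5,3] (faults so far: 7)
  step 13: ref 6 -> HIT, frames=[6,5,3] (faults so far: 7)
  step 14: ref 1 -> FAULT, evict 3, frames=[6,5,1] (faults so far: 8)
  step 15: ref 1 -> HIT, frames=[6,5,1] (faults so far: 8)
  LRU total faults: 8
--- Optimal ---
  step 0: ref 2 -> FAULT, frames=[2,-,-] (faults so far: 1)
  step 1: ref 5 -> FAULT, frames=[2,5,-] (faults so far: 2)
  step 2: ref 2 -> HIT, frames=[2,5,-] (faults so far: 2)
  step 3: ref 4 -> FAULT, frames=[2,5,4] (faults so far: 3)
  step 4: ref 2 -> HIT, frames=[2,5,4] (faults so far: 3)
  step 5: ref 2 -> HIT, frames=[2,5,4] (faults so far: 3)
  step 6: ref 4 -> HIT, frames=[2,5,4] (faults so far: 3)
  step 7: ref 2 -> HIT, frames=[2,5,4] (faults so far: 3)
  step 8: ref 1 -> FAULT, evict 2, frames=[1,5,4] (faults so far: 4)
  step 9: ref 3 -> FAULT, evict 4, frames=[1,5,3] (faults so far: 5)
  step 10: ref 3 -> HIT, frames=[1,5,3] (faults so far: 5)
  step 11: ref 6 -> FAULT, evict 3, frames=[1,5,6] (faults so far: 6)
  step 12: ref 5 -> HIT, frames=[1,5,6] (faults so far: 6)
  step 13: ref 6 -> HIT, frames=[1,5,6] (faults so far: 6)
  step 14: ref 1 -> HIT, frames=[1,5,6] (faults so far: 6)
  step 15: ref 1 -> HIT, frames=[1,5,6] (faults so far: 6)
  Optimal total faults: 6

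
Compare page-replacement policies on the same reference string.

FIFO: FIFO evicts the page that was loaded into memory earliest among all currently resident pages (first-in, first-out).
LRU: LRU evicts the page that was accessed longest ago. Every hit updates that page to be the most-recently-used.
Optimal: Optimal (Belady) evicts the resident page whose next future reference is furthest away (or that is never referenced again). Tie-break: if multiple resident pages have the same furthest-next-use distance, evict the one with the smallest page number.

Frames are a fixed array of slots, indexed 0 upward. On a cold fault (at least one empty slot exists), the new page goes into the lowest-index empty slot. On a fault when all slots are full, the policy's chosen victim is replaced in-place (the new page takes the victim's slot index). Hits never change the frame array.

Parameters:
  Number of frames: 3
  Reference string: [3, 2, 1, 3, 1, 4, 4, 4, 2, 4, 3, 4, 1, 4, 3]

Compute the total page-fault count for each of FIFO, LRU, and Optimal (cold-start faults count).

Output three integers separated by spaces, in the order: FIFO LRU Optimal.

--- FIFO ---
  step 0: ref 3 -> FAULT, frames=[3,-,-] (faults so far: 1)
  step 1: ref 2 -> FAULT, frames=[3,2,-] (faults so far: 2)
  step 2: ref 1 -> FAULT, frames=[3,2,1] (faults so far: 3)
  step 3: ref 3 -> HIT, frames=[3,2,1] (faults so far: 3)
  step 4: ref 1 -> HIT, frames=[3,2,1] (faults so far: 3)
  step 5: ref 4 -> FAULT, evict 3, frames=[4,2,1] (faults so far: 4)
  step 6: ref 4 -> HIT, frames=[4,2,1] (faults so far: 4)
  step 7: ref 4 -> HIT, frames=[4,2,1] (faults so far: 4)
  step 8: ref 2 -> HIT, frames=[4,2,1] (faults so far: 4)
  step 9: ref 4 -> HIT, frames=[4,2,1] (faults so far: 4)
  step 10: ref 3 -> FAULT, evict 2, frames=[4,3,1] (faults so far: 5)
  step 11: ref 4 -> HIT, frames=[4,3,1] (faults so far: 5)
  step 12: ref 1 -> HIT, frames=[4,3,1] (faults so far: 5)
  step 13: ref 4 -> HIT, frames=[4,3,1] (faults so far: 5)
  step 14: ref 3 -> HIT, frames=[4,3,1] (faults so far: 5)
  FIFO total faults: 5
--- LRU ---
  step 0: ref 3 -> FAULT, frames=[3,-,-] (faults so far: 1)
  step 1: ref 2 -> FAULT, frames=[3,2,-] (faults so far: 2)
  step 2: ref 1 -> FAULT, frames=[3,2,1] (faults so far: 3)
  step 3: ref 3 -> HIT, frames=[3,2,1] (faults so far: 3)
  step 4: ref 1 -> HIT, frames=[3,2,1] (faults so far: 3)
  step 5: ref 4 -> FAULT, evict 2, frames=[3,4,1] (faults so far: 4)
  step 6: ref 4 -> HIT, frames=[3,4,1] (faults so far: 4)
  step 7: ref 4 -> HIT, frames=[3,4,1] (faults so far: 4)
  step 8: ref 2 -> FAULT, evict 3, frames=[2,4,1] (faults so far: 5)
  step 9: ref 4 -> HIT, frames=[2,4,1] (faults so far: 5)
  step 10: ref 3 -> FAULT, evict 1, frames=[2,4,3] (faults so far: 6)
  step 11: ref 4 -> HIT, frames=[2,4,3] (faults so far: 6)
  step 12: ref 1 -> FAULT, evict 2, frames=[1,4,3] (faults so far: 7)
  step 13: ref 4 -> HIT, frames=[1,4,3] (faults so far: 7)
  step 14: ref 3 -> HIT, frames=[1,4,3] (faults so far: 7)
  LRU total faults: 7
--- Optimal ---
  step 0: ref 3 -> FAULT, frames=[3,-,-] (faults so far: 1)
  step 1: ref 2 -> FAULT, frames=[3,2,-] (faults so far: 2)
  step 2: ref 1 -> FAULT, frames=[3,2,1] (faults so far: 3)
  step 3: ref 3 -> HIT, frames=[3,2,1] (faults so far: 3)
  step 4: ref 1 -> HIT, frames=[3,2,1] (faults so far: 3)
  step 5: ref 4 -> FAULT, evict 1, frames=[3,2,4] (faults so far: 4)
  step 6: ref 4 -> HIT, frames=[3,2,4] (faults so far: 4)
  step 7: ref 4 -> HIT, frames=[3,2,4] (faults so far: 4)
  step 8: ref 2 -> HIT, frames=[3,2,4] (faults so far: 4)
  step 9: ref 4 -> HIT, frames=[3,2,4] (faults so far: 4)
  step 10: ref 3 -> HIT, frames=[3,2,4] (faults so far: 4)
  step 11: ref 4 -> HIT, frames=[3,2,4] (faults so far: 4)
  step 12: ref 1 -> FAULT, evict 2, frames=[3,1,4] (faults so far: 5)
  step 13: ref 4 -> HIT, frames=[3,1,4] (faults so far: 5)
  step 14: ref 3 -> HIT, frames=[3,1,4] (faults so far: 5)
  Optimal total faults: 5

Answer: 5 7 5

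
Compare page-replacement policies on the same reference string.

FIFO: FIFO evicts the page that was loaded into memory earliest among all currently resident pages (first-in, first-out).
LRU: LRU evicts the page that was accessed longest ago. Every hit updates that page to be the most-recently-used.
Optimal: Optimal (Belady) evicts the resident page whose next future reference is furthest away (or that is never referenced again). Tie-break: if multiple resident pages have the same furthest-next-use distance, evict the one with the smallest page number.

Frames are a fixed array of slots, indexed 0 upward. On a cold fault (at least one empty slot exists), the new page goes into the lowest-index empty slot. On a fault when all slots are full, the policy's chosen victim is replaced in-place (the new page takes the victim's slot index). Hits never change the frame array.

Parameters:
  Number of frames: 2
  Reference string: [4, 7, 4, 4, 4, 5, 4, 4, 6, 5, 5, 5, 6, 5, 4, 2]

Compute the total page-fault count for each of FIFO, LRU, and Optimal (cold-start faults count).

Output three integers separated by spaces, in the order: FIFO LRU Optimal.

--- FIFO ---
  step 0: ref 4 -> FAULT, frames=[4,-] (faults so far: 1)
  step 1: ref 7 -> FAULT, frames=[4,7] (faults so far: 2)
  step 2: ref 4 -> HIT, frames=[4,7] (faults so far: 2)
  step 3: ref 4 -> HIT, frames=[4,7] (faults so far: 2)
  step 4: ref 4 -> HIT, frames=[4,7] (faults so far: 2)
  step 5: ref 5 -> FAULT, evict 4, frames=[5,7] (faults so far: 3)
  step 6: ref 4 -> FAULT, evict 7, frames=[5,4] (faults so far: 4)
  step 7: ref 4 -> HIT, frames=[5,4] (faults so far: 4)
  step 8: ref 6 -> FAULT, evict 5, frames=[6,4] (faults so far: 5)
  step 9: ref 5 -> FAULT, evict 4, frames=[6,5] (faults so far: 6)
  step 10: ref 5 -> HIT, frames=[6,5] (faults so far: 6)
  step 11: ref 5 -> HIT, frames=[6,5] (faults so far: 6)
  step 12: ref 6 -> HIT, frames=[6,5] (faults so far: 6)
  step 13: ref 5 -> HIT, frames=[6,5] (faults so far: 6)
  step 14: ref 4 -> FAULT, evict 6, frames=[4,5] (faults so far: 7)
  step 15: ref 2 -> FAULT, evict 5, frames=[4,2] (faults so far: 8)
  FIFO total faults: 8
--- LRU ---
  step 0: ref 4 -> FAULT, frames=[4,-] (faults so far: 1)
  step 1: ref 7 -> FAULT, frames=[4,7] (faults so far: 2)
  step 2: ref 4 -> HIT, frames=[4,7] (faults so far: 2)
  step 3: ref 4 -> HIT, frames=[4,7] (faults so far: 2)
  step 4: ref 4 -> HIT, frames=[4,7] (faults so far: 2)
  step 5: ref 5 -> FAULT, evict 7, frames=[4,5] (faults so far: 3)
  step 6: ref 4 -> HIT, frames=[4,5] (faults so far: 3)
  step 7: ref 4 -> HIT, frames=[4,5] (faults so far: 3)
  step 8: ref 6 -> FAULT, evict 5, frames=[4,6] (faults so far: 4)
  step 9: ref 5 -> FAULT, evict 4, frames=[5,6] (faults so far: 5)
  step 10: ref 5 -> HIT, frames=[5,6] (faults so far: 5)
  step 11: ref 5 -> HIT, frames=[5,6] (faults so far: 5)
  step 12: ref 6 -> HIT, frames=[5,6] (faults so far: 5)
  step 13: ref 5 -> HIT, frames=[5,6] (faults so far: 5)
  step 14: ref 4 -> FAULT, evict 6, frames=[5,4] (faults so far: 6)
  step 15: ref 2 -> FAULT, evict 5, frames=[2,4] (faults so far: 7)
  LRU total faults: 7
--- Optimal ---
  step 0: ref 4 -> FAULT, frames=[4,-] (faults so far: 1)
  step 1: ref 7 -> FAULT, frames=[4,7] (faults so far: 2)
  step 2: ref 4 -> HIT, frames=[4,7] (faults so far: 2)
  step 3: ref 4 -> HIT, frames=[4,7] (faults so far: 2)
  step 4: ref 4 -> HIT, frames=[4,7] (faults so far: 2)
  step 5: ref 5 -> FAULT, evict 7, frames=[4,5] (faults so far: 3)
  step 6: ref 4 -> HIT, frames=[4,5] (faults so far: 3)
  step 7: ref 4 -> HIT, frames=[4,5] (faults so far: 3)
  step 8: ref 6 -> FAULT, evict 4, frames=[6,5] (faults so far: 4)
  step 9: ref 5 -> HIT, frames=[6,5] (faults so far: 4)
  step 10: ref 5 -> HIT, frames=[6,5] (faults so far: 4)
  step 11: ref 5 -> HIT, frames=[6,5] (faults so far: 4)
  step 12: ref 6 -> HIT, frames=[6,5] (faults so far: 4)
  step 13: ref 5 -> HIT, frames=[6,5] (faults so far: 4)
  step 14: ref 4 -> FAULT, evict 5, frames=[6,4] (faults so far: 5)
  step 15: ref 2 -> FAULT, evict 4, frames=[6,2] (faults so far: 6)
  Optimal total faults: 6

Answer: 8 7 6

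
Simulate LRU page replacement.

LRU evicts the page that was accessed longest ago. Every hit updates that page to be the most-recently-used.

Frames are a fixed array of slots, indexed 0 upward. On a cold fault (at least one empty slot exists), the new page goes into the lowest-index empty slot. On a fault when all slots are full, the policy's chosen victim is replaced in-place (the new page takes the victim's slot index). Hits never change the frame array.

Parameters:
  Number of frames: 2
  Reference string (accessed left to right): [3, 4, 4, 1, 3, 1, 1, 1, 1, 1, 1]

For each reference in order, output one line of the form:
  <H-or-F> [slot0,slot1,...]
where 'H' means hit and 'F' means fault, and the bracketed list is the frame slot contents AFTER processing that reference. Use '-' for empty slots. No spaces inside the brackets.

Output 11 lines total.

F [3,-]
F [3,4]
H [3,4]
F [1,4]
F [1,3]
H [1,3]
H [1,3]
H [1,3]
H [1,3]
H [1,3]
H [1,3]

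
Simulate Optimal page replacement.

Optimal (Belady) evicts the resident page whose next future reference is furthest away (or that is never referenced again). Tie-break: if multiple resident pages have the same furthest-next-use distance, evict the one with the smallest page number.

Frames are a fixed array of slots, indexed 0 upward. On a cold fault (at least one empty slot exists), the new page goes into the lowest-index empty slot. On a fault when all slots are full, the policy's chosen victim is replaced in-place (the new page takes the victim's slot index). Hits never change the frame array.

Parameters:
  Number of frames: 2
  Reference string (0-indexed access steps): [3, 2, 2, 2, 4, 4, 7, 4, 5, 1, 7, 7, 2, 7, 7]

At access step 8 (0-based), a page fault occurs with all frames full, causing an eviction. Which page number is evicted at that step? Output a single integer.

Answer: 4

Derivation:
Step 0: ref 3 -> FAULT, frames=[3,-]
Step 1: ref 2 -> FAULT, frames=[3,2]
Step 2: ref 2 -> HIT, frames=[3,2]
Step 3: ref 2 -> HIT, frames=[3,2]
Step 4: ref 4 -> FAULT, evict 3, frames=[4,2]
Step 5: ref 4 -> HIT, frames=[4,2]
Step 6: ref 7 -> FAULT, evict 2, frames=[4,7]
Step 7: ref 4 -> HIT, frames=[4,7]
Step 8: ref 5 -> FAULT, evict 4, frames=[5,7]
At step 8: evicted page 4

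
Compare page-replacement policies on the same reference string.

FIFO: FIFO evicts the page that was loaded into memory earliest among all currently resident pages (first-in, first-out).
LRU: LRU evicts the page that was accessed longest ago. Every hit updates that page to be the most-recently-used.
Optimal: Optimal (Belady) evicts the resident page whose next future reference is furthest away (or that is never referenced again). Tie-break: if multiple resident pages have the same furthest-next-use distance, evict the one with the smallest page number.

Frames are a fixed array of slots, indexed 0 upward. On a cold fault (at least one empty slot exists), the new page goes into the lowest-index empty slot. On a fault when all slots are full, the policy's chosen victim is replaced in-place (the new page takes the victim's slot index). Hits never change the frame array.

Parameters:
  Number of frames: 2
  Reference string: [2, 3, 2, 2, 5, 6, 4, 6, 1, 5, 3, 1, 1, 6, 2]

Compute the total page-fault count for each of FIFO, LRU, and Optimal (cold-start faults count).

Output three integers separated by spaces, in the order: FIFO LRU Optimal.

Answer: 11 11 10

Derivation:
--- FIFO ---
  step 0: ref 2 -> FAULT, frames=[2,-] (faults so far: 1)
  step 1: ref 3 -> FAULT, frames=[2,3] (faults so far: 2)
  step 2: ref 2 -> HIT, frames=[2,3] (faults so far: 2)
  step 3: ref 2 -> HIT, frames=[2,3] (faults so far: 2)
  step 4: ref 5 -> FAULT, evict 2, frames=[5,3] (faults so far: 3)
  step 5: ref 6 -> FAULT, evict 3, frames=[5,6] (faults so far: 4)
  step 6: ref 4 -> FAULT, evict 5, frames=[4,6] (faults so far: 5)
  step 7: ref 6 -> HIT, frames=[4,6] (faults so far: 5)
  step 8: ref 1 -> FAULT, evict 6, frames=[4,1] (faults so far: 6)
  step 9: ref 5 -> FAULT, evict 4, frames=[5,1] (faults so far: 7)
  step 10: ref 3 -> FAULT, evict 1, frames=[5,3] (faults so far: 8)
  step 11: ref 1 -> FAULT, evict 5, frames=[1,3] (faults so far: 9)
  step 12: ref 1 -> HIT, frames=[1,3] (faults so far: 9)
  step 13: ref 6 -> FAULT, evict 3, frames=[1,6] (faults so far: 10)
  step 14: ref 2 -> FAULT, evict 1, frames=[2,6] (faults so far: 11)
  FIFO total faults: 11
--- LRU ---
  step 0: ref 2 -> FAULT, frames=[2,-] (faults so far: 1)
  step 1: ref 3 -> FAULT, frames=[2,3] (faults so far: 2)
  step 2: ref 2 -> HIT, frames=[2,3] (faults so far: 2)
  step 3: ref 2 -> HIT, frames=[2,3] (faults so far: 2)
  step 4: ref 5 -> FAULT, evict 3, frames=[2,5] (faults so far: 3)
  step 5: ref 6 -> FAULT, evict 2, frames=[6,5] (faults so far: 4)
  step 6: ref 4 -> FAULT, evict 5, frames=[6,4] (faults so far: 5)
  step 7: ref 6 -> HIT, frames=[6,4] (faults so far: 5)
  step 8: ref 1 -> FAULT, evict 4, frames=[6,1] (faults so far: 6)
  step 9: ref 5 -> FAULT, evict 6, frames=[5,1] (faults so far: 7)
  step 10: ref 3 -> FAULT, evict 1, frames=[5,3] (faults so far: 8)
  step 11: ref 1 -> FAULT, evict 5, frames=[1,3] (faults so far: 9)
  step 12: ref 1 -> HIT, frames=[1,3] (faults so far: 9)
  step 13: ref 6 -> FAULT, evict 3, frames=[1,6] (faults so far: 10)
  step 14: ref 2 -> FAULT, evict 1, frames=[2,6] (faults so far: 11)
  LRU total faults: 11
--- Optimal ---
  step 0: ref 2 -> FAULT, frames=[2,-] (faults so far: 1)
  step 1: ref 3 -> FAULT, frames=[2,3] (faults so far: 2)
  step 2: ref 2 -> HIT, frames=[2,3] (faults so far: 2)
  step 3: ref 2 -> HIT, frames=[2,3] (faults so far: 2)
  step 4: ref 5 -> FAULT, evict 2, frames=[5,3] (faults so far: 3)
  step 5: ref 6 -> FAULT, evict 3, frames=[5,6] (faults so far: 4)
  step 6: ref 4 -> FAULT, evict 5, frames=[4,6] (faults so far: 5)
  step 7: ref 6 -> HIT, frames=[4,6] (faults so far: 5)
  step 8: ref 1 -> FAULT, evict 4, frames=[1,6] (faults so far: 6)
  step 9: ref 5 -> FAULT, evict 6, frames=[1,5] (faults so far: 7)
  step 10: ref 3 -> FAULT, evict 5, frames=[1,3] (faults so far: 8)
  step 11: ref 1 -> HIT, frames=[1,3] (faults so far: 8)
  step 12: ref 1 -> HIT, frames=[1,3] (faults so far: 8)
  step 13: ref 6 -> FAULT, evict 1, frames=[6,3] (faults so far: 9)
  step 14: ref 2 -> FAULT, evict 3, frames=[6,2] (faults so far: 10)
  Optimal total faults: 10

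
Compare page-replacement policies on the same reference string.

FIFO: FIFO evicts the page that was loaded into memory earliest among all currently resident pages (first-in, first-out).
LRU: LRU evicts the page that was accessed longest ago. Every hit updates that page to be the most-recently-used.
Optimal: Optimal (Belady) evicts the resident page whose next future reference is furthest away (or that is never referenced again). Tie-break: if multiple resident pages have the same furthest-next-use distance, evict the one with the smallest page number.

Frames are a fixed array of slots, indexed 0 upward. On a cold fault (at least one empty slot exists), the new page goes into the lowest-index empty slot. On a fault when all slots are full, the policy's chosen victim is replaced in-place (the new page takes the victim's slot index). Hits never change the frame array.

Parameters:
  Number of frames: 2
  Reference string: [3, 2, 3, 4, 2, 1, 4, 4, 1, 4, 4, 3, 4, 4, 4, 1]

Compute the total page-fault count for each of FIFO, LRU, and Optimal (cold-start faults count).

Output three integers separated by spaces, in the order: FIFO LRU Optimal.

--- FIFO ---
  step 0: ref 3 -> FAULT, frames=[3,-] (faults so far: 1)
  step 1: ref 2 -> FAULT, frames=[3,2] (faults so far: 2)
  step 2: ref 3 -> HIT, frames=[3,2] (faults so far: 2)
  step 3: ref 4 -> FAULT, evict 3, frames=[4,2] (faults so far: 3)
  step 4: ref 2 -> HIT, frames=[4,2] (faults so far: 3)
  step 5: ref 1 -> FAULT, evict 2, frames=[4,1] (faults so far: 4)
  step 6: ref 4 -> HIT, frames=[4,1] (faults so far: 4)
  step 7: ref 4 -> HIT, frames=[4,1] (faults so far: 4)
  step 8: ref 1 -> HIT, frames=[4,1] (faults so far: 4)
  step 9: ref 4 -> HIT, frames=[4,1] (faults so far: 4)
  step 10: ref 4 -> HIT, frames=[4,1] (faults so far: 4)
  step 11: ref 3 -> FAULT, evict 4, frames=[3,1] (faults so far: 5)
  step 12: ref 4 -> FAULT, evict 1, frames=[3,4] (faults so far: 6)
  step 13: ref 4 -> HIT, frames=[3,4] (faults so far: 6)
  step 14: ref 4 -> HIT, frames=[3,4] (faults so far: 6)
  step 15: ref 1 -> FAULT, evict 3, frames=[1,4] (faults so far: 7)
  FIFO total faults: 7
--- LRU ---
  step 0: ref 3 -> FAULT, frames=[3,-] (faults so far: 1)
  step 1: ref 2 -> FAULT, frames=[3,2] (faults so far: 2)
  step 2: ref 3 -> HIT, frames=[3,2] (faults so far: 2)
  step 3: ref 4 -> FAULT, evict 2, frames=[3,4] (faults so far: 3)
  step 4: ref 2 -> FAULT, evict 3, frames=[2,4] (faults so far: 4)
  step 5: ref 1 -> FAULT, evict 4, frames=[2,1] (faults so far: 5)
  step 6: ref 4 -> FAULT, evict 2, frames=[4,1] (faults so far: 6)
  step 7: ref 4 -> HIT, frames=[4,1] (faults so far: 6)
  step 8: ref 1 -> HIT, frames=[4,1] (faults so far: 6)
  step 9: ref 4 -> HIT, frames=[4,1] (faults so far: 6)
  step 10: ref 4 -> HIT, frames=[4,1] (faults so far: 6)
  step 11: ref 3 -> FAULT, evict 1, frames=[4,3] (faults so far: 7)
  step 12: ref 4 -> HIT, frames=[4,3] (faults so far: 7)
  step 13: ref 4 -> HIT, frames=[4,3] (faults so far: 7)
  step 14: ref 4 -> HIT, frames=[4,3] (faults so far: 7)
  step 15: ref 1 -> FAULT, evict 3, frames=[4,1] (faults so far: 8)
  LRU total faults: 8
--- Optimal ---
  step 0: ref 3 -> FAULT, frames=[3,-] (faults so far: 1)
  step 1: ref 2 -> FAULT, frames=[3,2] (faults so far: 2)
  step 2: ref 3 -> HIT, frames=[3,2] (faults so far: 2)
  step 3: ref 4 -> FAULT, evict 3, frames=[4,2] (faults so far: 3)
  step 4: ref 2 -> HIT, frames=[4,2] (faults so far: 3)
  step 5: ref 1 -> FAULT, evict 2, frames=[4,1] (faults so far: 4)
  step 6: ref 4 -> HIT, frames=[4,1] (faults so far: 4)
  step 7: ref 4 -> HIT, frames=[4,1] (faults so far: 4)
  step 8: ref 1 -> HIT, frames=[4,1] (faults so far: 4)
  step 9: ref 4 -> HIT, frames=[4,1] (faults so far: 4)
  step 10: ref 4 -> HIT, frames=[4,1] (faults so far: 4)
  step 11: ref 3 -> FAULT, evict 1, frames=[4,3] (faults so far: 5)
  step 12: ref 4 -> HIT, frames=[4,3] (faults so far: 5)
  step 13: ref 4 -> HIT, frames=[4,3] (faults so far: 5)
  step 14: ref 4 -> HIT, frames=[4,3] (faults so far: 5)
  step 15: ref 1 -> FAULT, evict 3, frames=[4,1] (faults so far: 6)
  Optimal total faults: 6

Answer: 7 8 6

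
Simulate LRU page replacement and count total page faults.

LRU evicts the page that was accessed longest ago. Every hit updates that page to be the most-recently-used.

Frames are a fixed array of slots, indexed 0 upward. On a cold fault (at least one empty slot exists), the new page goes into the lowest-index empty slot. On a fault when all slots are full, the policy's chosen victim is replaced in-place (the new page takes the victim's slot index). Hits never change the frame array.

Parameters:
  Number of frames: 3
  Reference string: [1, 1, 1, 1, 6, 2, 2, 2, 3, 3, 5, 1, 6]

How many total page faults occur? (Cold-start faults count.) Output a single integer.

Step 0: ref 1 → FAULT, frames=[1,-,-]
Step 1: ref 1 → HIT, frames=[1,-,-]
Step 2: ref 1 → HIT, frames=[1,-,-]
Step 3: ref 1 → HIT, frames=[1,-,-]
Step 4: ref 6 → FAULT, frames=[1,6,-]
Step 5: ref 2 → FAULT, frames=[1,6,2]
Step 6: ref 2 → HIT, frames=[1,6,2]
Step 7: ref 2 → HIT, frames=[1,6,2]
Step 8: ref 3 → FAULT (evict 1), frames=[3,6,2]
Step 9: ref 3 → HIT, frames=[3,6,2]
Step 10: ref 5 → FAULT (evict 6), frames=[3,5,2]
Step 11: ref 1 → FAULT (evict 2), frames=[3,5,1]
Step 12: ref 6 → FAULT (evict 3), frames=[6,5,1]
Total faults: 7

Answer: 7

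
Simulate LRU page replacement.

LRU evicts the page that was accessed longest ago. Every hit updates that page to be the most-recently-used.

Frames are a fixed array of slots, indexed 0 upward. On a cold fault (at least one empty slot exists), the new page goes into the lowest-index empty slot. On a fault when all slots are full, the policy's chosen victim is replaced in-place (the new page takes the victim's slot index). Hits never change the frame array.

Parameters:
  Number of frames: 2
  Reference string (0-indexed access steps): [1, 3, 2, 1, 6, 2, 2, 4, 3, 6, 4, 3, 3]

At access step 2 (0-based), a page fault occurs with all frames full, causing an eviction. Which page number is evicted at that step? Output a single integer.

Step 0: ref 1 -> FAULT, frames=[1,-]
Step 1: ref 3 -> FAULT, frames=[1,3]
Step 2: ref 2 -> FAULT, evict 1, frames=[2,3]
At step 2: evicted page 1

Answer: 1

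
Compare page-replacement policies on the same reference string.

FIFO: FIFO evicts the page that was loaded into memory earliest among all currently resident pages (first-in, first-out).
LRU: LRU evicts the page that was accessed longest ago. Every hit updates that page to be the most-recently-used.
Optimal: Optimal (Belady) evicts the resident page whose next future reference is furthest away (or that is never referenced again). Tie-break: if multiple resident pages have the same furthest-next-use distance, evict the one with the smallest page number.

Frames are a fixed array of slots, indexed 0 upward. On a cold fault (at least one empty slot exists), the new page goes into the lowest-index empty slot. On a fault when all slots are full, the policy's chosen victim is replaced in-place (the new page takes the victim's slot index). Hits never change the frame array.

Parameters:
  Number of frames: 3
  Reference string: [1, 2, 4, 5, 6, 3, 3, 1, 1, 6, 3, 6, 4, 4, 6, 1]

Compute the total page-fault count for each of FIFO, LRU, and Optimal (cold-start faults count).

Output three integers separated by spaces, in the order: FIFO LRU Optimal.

--- FIFO ---
  step 0: ref 1 -> FAULT, frames=[1,-,-] (faults so far: 1)
  step 1: ref 2 -> FAULT, frames=[1,2,-] (faults so far: 2)
  step 2: ref 4 -> FAULT, frames=[1,2,4] (faults so far: 3)
  step 3: ref 5 -> FAULT, evict 1, frames=[5,2,4] (faults so far: 4)
  step 4: ref 6 -> FAULT, evict 2, frames=[5,6,4] (faults so far: 5)
  step 5: ref 3 -> FAULT, evict 4, frames=[5,6,3] (faults so far: 6)
  step 6: ref 3 -> HIT, frames=[5,6,3] (faults so far: 6)
  step 7: ref 1 -> FAULT, evict 5, frames=[1,6,3] (faults so far: 7)
  step 8: ref 1 -> HIT, frames=[1,6,3] (faults so far: 7)
  step 9: ref 6 -> HIT, frames=[1,6,3] (faults so far: 7)
  step 10: ref 3 -> HIT, frames=[1,6,3] (faults so far: 7)
  step 11: ref 6 -> HIT, frames=[1,6,3] (faults so far: 7)
  step 12: ref 4 -> FAULT, evict 6, frames=[1,4,3] (faults so far: 8)
  step 13: ref 4 -> HIT, frames=[1,4,3] (faults so far: 8)
  step 14: ref 6 -> FAULT, evict 3, frames=[1,4,6] (faults so far: 9)
  step 15: ref 1 -> HIT, frames=[1,4,6] (faults so far: 9)
  FIFO total faults: 9
--- LRU ---
  step 0: ref 1 -> FAULT, frames=[1,-,-] (faults so far: 1)
  step 1: ref 2 -> FAULT, frames=[1,2,-] (faults so far: 2)
  step 2: ref 4 -> FAULT, frames=[1,2,4] (faults so far: 3)
  step 3: ref 5 -> FAULT, evict 1, frames=[5,2,4] (faults so far: 4)
  step 4: ref 6 -> FAULT, evict 2, frames=[5,6,4] (faults so far: 5)
  step 5: ref 3 -> FAULT, evict 4, frames=[5,6,3] (faults so far: 6)
  step 6: ref 3 -> HIT, frames=[5,6,3] (faults so far: 6)
  step 7: ref 1 -> FAULT, evict 5, frames=[1,6,3] (faults so far: 7)
  step 8: ref 1 -> HIT, frames=[1,6,3] (faults so far: 7)
  step 9: ref 6 -> HIT, frames=[1,6,3] (faults so far: 7)
  step 10: ref 3 -> HIT, frames=[1,6,3] (faults so far: 7)
  step 11: ref 6 -> HIT, frames=[1,6,3] (faults so far: 7)
  step 12: ref 4 -> FAULT, evict 1, frames=[4,6,3] (faults so far: 8)
  step 13: ref 4 -> HIT, frames=[4,6,3] (faults so far: 8)
  step 14: ref 6 -> HIT, frames=[4,6,3] (faults so far: 8)
  step 15: ref 1 -> FAULT, evict 3, frames=[4,6,1] (faults so far: 9)
  LRU total faults: 9
--- Optimal ---
  step 0: ref 1 -> FAULT, frames=[1,-,-] (faults so far: 1)
  step 1: ref 2 -> FAULT, frames=[1,2,-] (faults so far: 2)
  step 2: ref 4 -> FAULT, frames=[1,2,4] (faults so far: 3)
  step 3: ref 5 -> FAULT, evict 2, frames=[1,5,4] (faults so far: 4)
  step 4: ref 6 -> FAULT, evict 5, frames=[1,6,4] (faults so far: 5)
  step 5: ref 3 -> FAULT, evict 4, frames=[1,6,3] (faults so far: 6)
  step 6: ref 3 -> HIT, frames=[1,6,3] (faults so far: 6)
  step 7: ref 1 -> HIT, frames=[1,6,3] (faults so far: 6)
  step 8: ref 1 -> HIT, frames=[1,6,3] (faults so far: 6)
  step 9: ref 6 -> HIT, frames=[1,6,3] (faults so far: 6)
  step 10: ref 3 -> HIT, frames=[1,6,3] (faults so far: 6)
  step 11: ref 6 -> HIT, frames=[1,6,3] (faults so far: 6)
  step 12: ref 4 -> FAULT, evict 3, frames=[1,6,4] (faults so far: 7)
  step 13: ref 4 -> HIT, frames=[1,6,4] (faults so far: 7)
  step 14: ref 6 -> HIT, frames=[1,6,4] (faults so far: 7)
  step 15: ref 1 -> HIT, frames=[1,6,4] (faults so far: 7)
  Optimal total faults: 7

Answer: 9 9 7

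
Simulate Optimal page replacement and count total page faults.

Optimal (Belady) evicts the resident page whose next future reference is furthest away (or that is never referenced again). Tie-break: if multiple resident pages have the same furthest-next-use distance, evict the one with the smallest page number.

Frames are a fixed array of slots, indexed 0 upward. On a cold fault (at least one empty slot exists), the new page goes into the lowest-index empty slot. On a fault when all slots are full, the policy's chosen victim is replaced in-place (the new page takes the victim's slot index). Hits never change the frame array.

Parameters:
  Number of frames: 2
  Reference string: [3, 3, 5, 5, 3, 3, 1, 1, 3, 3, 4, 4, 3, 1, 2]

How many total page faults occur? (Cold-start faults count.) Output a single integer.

Step 0: ref 3 → FAULT, frames=[3,-]
Step 1: ref 3 → HIT, frames=[3,-]
Step 2: ref 5 → FAULT, frames=[3,5]
Step 3: ref 5 → HIT, frames=[3,5]
Step 4: ref 3 → HIT, frames=[3,5]
Step 5: ref 3 → HIT, frames=[3,5]
Step 6: ref 1 → FAULT (evict 5), frames=[3,1]
Step 7: ref 1 → HIT, frames=[3,1]
Step 8: ref 3 → HIT, frames=[3,1]
Step 9: ref 3 → HIT, frames=[3,1]
Step 10: ref 4 → FAULT (evict 1), frames=[3,4]
Step 11: ref 4 → HIT, frames=[3,4]
Step 12: ref 3 → HIT, frames=[3,4]
Step 13: ref 1 → FAULT (evict 3), frames=[1,4]
Step 14: ref 2 → FAULT (evict 1), frames=[2,4]
Total faults: 6

Answer: 6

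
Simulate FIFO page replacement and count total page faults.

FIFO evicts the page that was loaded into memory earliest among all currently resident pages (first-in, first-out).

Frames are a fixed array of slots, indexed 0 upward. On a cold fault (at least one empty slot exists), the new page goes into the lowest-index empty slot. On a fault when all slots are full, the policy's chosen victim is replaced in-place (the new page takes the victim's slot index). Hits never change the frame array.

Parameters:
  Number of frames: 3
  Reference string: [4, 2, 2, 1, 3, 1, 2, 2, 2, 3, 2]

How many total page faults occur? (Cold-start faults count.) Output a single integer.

Answer: 4

Derivation:
Step 0: ref 4 → FAULT, frames=[4,-,-]
Step 1: ref 2 → FAULT, frames=[4,2,-]
Step 2: ref 2 → HIT, frames=[4,2,-]
Step 3: ref 1 → FAULT, frames=[4,2,1]
Step 4: ref 3 → FAULT (evict 4), frames=[3,2,1]
Step 5: ref 1 → HIT, frames=[3,2,1]
Step 6: ref 2 → HIT, frames=[3,2,1]
Step 7: ref 2 → HIT, frames=[3,2,1]
Step 8: ref 2 → HIT, frames=[3,2,1]
Step 9: ref 3 → HIT, frames=[3,2,1]
Step 10: ref 2 → HIT, frames=[3,2,1]
Total faults: 4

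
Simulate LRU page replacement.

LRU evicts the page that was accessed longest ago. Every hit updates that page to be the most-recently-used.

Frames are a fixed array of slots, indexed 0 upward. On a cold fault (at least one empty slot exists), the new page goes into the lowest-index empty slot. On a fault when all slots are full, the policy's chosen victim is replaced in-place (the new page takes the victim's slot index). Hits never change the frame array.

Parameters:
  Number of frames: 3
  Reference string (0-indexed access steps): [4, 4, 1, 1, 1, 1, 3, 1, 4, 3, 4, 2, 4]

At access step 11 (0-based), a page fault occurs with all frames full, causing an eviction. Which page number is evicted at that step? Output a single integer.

Answer: 1

Derivation:
Step 0: ref 4 -> FAULT, frames=[4,-,-]
Step 1: ref 4 -> HIT, frames=[4,-,-]
Step 2: ref 1 -> FAULT, frames=[4,1,-]
Step 3: ref 1 -> HIT, frames=[4,1,-]
Step 4: ref 1 -> HIT, frames=[4,1,-]
Step 5: ref 1 -> HIT, frames=[4,1,-]
Step 6: ref 3 -> FAULT, frames=[4,1,3]
Step 7: ref 1 -> HIT, frames=[4,1,3]
Step 8: ref 4 -> HIT, frames=[4,1,3]
Step 9: ref 3 -> HIT, frames=[4,1,3]
Step 10: ref 4 -> HIT, frames=[4,1,3]
Step 11: ref 2 -> FAULT, evict 1, frames=[4,2,3]
At step 11: evicted page 1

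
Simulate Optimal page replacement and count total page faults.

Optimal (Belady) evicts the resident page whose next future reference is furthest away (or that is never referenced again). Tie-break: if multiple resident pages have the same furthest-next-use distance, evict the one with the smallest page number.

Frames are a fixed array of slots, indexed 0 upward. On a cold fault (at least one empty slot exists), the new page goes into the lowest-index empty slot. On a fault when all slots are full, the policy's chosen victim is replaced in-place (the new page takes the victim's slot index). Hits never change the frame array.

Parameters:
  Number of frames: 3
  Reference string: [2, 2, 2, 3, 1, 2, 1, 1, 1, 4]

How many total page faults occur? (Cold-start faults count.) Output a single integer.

Answer: 4

Derivation:
Step 0: ref 2 → FAULT, frames=[2,-,-]
Step 1: ref 2 → HIT, frames=[2,-,-]
Step 2: ref 2 → HIT, frames=[2,-,-]
Step 3: ref 3 → FAULT, frames=[2,3,-]
Step 4: ref 1 → FAULT, frames=[2,3,1]
Step 5: ref 2 → HIT, frames=[2,3,1]
Step 6: ref 1 → HIT, frames=[2,3,1]
Step 7: ref 1 → HIT, frames=[2,3,1]
Step 8: ref 1 → HIT, frames=[2,3,1]
Step 9: ref 4 → FAULT (evict 1), frames=[2,3,4]
Total faults: 4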